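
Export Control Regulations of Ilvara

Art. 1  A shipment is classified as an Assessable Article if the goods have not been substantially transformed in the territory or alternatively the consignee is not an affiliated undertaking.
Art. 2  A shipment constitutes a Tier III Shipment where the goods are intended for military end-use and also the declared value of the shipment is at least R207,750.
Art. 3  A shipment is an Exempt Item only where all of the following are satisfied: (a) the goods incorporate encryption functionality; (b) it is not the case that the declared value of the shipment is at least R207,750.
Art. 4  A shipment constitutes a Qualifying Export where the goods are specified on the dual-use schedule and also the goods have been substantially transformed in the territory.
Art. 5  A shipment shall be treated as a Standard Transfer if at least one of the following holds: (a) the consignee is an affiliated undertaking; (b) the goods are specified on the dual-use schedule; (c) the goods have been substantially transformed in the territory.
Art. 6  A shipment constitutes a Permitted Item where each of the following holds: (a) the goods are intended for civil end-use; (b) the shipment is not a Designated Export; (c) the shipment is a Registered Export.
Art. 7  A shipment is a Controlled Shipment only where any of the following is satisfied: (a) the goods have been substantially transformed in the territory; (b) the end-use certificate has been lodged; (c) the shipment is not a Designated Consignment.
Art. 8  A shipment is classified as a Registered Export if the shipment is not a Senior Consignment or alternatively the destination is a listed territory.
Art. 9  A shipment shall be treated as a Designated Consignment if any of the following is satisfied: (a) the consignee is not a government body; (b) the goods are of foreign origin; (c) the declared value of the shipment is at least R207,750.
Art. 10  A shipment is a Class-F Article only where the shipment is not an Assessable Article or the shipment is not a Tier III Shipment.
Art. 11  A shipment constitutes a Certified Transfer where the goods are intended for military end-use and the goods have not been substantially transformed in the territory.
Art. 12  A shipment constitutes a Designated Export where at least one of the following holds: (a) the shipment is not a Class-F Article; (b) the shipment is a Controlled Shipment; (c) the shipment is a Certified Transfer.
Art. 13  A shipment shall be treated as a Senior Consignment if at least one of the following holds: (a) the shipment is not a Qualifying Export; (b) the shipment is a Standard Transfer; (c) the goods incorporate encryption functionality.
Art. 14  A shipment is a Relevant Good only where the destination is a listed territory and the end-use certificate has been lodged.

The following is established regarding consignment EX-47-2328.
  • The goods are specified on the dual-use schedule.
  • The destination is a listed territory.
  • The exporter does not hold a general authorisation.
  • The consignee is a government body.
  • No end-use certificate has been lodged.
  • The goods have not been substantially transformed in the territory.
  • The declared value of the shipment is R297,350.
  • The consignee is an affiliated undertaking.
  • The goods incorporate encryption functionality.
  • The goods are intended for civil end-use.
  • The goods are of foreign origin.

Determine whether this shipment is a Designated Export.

No

article 1 — Assessable Article: [the goods have not been substantially transformed in the territory? yes] OR [the consignee is not an affiliated undertaking? no] → satisfied.
article 2 — Tier III Shipment: [the goods are intended for military end-use? no] AND [declared value of the shipment: R297,350 ≥ R207,750? yes] → not satisfied.
article 10 — Class-F Article: [not an Assessable Article (article 1)? no] OR [not a Tier III Shipment (article 2)? yes] → satisfied.
article 9 — Designated Consignment: [the consignee is not a government body? no] OR [the goods are of foreign origin? yes] OR [declared value of the shipment: R297,350 ≥ R207,750? yes] → satisfied.
article 7 — Controlled Shipment: [the goods have been substantially transformed in the territory? no] OR [the end-use certificate has been lodged? no] OR [not a Designated Consignment (article 9)? no] → not satisfied.
article 11 — Certified Transfer: [the goods are intended for military end-use? no] AND [the goods have not been substantially transformed in the territory? yes] → not satisfied.
article 12 — Designated Export: [not a Class-F Article (article 10)? no] OR [Controlled Shipment (article 7)? no] OR [Certified Transfer (article 11)? no] → not satisfied.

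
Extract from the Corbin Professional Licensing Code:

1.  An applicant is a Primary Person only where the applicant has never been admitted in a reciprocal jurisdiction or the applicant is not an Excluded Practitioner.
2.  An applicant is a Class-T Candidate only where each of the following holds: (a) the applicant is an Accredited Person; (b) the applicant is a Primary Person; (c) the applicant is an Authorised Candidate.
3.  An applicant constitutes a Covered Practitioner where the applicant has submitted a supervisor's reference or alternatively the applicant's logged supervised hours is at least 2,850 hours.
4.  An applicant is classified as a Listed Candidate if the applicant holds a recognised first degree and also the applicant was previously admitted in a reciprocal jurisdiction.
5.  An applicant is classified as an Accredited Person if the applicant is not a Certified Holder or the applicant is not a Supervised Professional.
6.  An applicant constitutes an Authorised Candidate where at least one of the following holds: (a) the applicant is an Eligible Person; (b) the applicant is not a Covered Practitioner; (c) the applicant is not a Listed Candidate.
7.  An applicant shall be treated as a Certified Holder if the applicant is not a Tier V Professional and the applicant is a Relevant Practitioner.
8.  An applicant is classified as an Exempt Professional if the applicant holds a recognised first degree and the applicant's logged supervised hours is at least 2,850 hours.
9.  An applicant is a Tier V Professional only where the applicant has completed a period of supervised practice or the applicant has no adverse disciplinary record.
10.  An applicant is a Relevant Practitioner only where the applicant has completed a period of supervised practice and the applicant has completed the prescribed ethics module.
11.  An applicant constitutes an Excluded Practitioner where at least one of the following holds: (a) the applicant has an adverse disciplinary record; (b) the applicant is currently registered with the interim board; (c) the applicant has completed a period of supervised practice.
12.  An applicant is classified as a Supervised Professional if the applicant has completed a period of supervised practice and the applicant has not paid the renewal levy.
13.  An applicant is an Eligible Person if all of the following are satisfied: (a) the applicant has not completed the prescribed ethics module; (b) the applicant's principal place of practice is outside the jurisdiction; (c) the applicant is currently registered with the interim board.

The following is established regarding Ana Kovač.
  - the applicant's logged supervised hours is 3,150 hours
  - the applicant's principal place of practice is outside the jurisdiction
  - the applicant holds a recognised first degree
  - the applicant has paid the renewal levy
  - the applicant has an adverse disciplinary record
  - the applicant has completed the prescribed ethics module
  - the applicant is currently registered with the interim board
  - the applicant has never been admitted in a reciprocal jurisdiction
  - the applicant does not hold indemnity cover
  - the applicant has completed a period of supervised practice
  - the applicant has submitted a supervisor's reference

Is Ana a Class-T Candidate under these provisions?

Yes

paragraph 9 — Tier V Professional: [the applicant has completed a period of supervised practice? yes] OR [the applicant has no adverse disciplinary record? no] → satisfied.
paragraph 10 — Relevant Practitioner: [the applicant has completed a period of supervised practice? yes] AND [the applicant has completed the prescribed ethics module? yes] → satisfied.
paragraph 7 — Certified Holder: [not a Tier V Professional (paragraph 9)? no] AND [Relevant Practitioner (paragraph 10)? yes] → not satisfied.
paragraph 12 — Supervised Professional: [the applicant has completed a period of supervised practice? yes] AND [the applicant has not paid the renewal levy? no] → not satisfied.
paragraph 5 — Accredited Person: [not a Certified Holder (paragraph 7)? yes] OR [not a Supervised Professional (paragraph 12)? yes] → satisfied.
paragraph 11 — Excluded Practitioner: [the applicant has an adverse disciplinary record? yes] OR [the applicant is currently registered with the interim board? yes] OR [the applicant has completed a period of supervised practice? yes] → satisfied.
paragraph 1 — Primary Person: [the applicant has never been admitted in a reciprocal jurisdiction? yes] OR [not an Excluded Practitioner (paragraph 11)? no] → satisfied.
paragraph 13 — Eligible Person: [the applicant has not completed the prescribed ethics module? no] AND [the applicant's principal place of practice is outside the jurisdiction? yes] AND [the applicant is currently registered with the interim board? yes] → not satisfied.
paragraph 3 — Covered Practitioner: [the applicant has submitted a supervisor's reference? yes] OR [applicant's logged supervised hours: 3,150 hours ≥ 2,850 hours? yes] → satisfied.
paragraph 4 — Listed Candidate: [the applicant holds a recognised first degree? yes] AND [the applicant was previously admitted in a reciprocal jurisdiction? no] → not satisfied.
paragraph 6 — Authorised Candidate: [Eligible Person (paragraph 13)? no] OR [not a Covered Practitioner (paragraph 3)? no] OR [not a Listed Candidate (paragraph 4)? yes] → satisfied.
paragraph 2 — Class-T Candidate: [Accredited Person (paragraph 5)? yes] AND [Primary Person (paragraph 1)? yes] AND [Authorised Candidate (paragraph 6)? yes] → satisfied.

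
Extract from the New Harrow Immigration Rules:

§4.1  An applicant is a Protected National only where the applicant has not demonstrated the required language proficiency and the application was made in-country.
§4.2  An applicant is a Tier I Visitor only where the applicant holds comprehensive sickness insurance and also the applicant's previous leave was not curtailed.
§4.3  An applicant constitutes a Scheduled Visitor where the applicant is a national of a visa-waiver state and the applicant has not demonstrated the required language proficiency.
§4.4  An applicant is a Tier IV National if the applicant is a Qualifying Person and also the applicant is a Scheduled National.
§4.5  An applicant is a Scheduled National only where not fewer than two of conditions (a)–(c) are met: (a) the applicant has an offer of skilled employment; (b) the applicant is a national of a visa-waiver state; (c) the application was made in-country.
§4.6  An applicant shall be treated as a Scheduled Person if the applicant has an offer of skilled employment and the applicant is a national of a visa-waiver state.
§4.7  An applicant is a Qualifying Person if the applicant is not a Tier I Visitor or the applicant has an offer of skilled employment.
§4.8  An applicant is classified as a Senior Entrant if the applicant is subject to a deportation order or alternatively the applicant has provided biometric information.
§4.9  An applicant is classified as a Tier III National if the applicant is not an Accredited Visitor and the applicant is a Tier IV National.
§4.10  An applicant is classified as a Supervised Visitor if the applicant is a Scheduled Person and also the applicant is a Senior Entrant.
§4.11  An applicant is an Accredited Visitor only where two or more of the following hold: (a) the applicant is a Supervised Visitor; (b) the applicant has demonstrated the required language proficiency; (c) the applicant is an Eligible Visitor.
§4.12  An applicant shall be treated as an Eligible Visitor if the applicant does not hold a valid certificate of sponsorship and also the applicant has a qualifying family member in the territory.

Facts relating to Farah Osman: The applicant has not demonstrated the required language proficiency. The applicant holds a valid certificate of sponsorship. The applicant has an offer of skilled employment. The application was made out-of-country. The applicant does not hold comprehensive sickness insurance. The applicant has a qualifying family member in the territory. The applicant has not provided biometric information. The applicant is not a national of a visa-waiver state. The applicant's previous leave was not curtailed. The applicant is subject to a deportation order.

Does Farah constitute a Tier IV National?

No

§4.2 — Tier I Visitor: [the applicant holds comprehensive sickness insurance? no] AND [the applicant's previous leave was not curtailed? yes] → not satisfied.
§4.7 — Qualifying Person: [not a Tier I Visitor (§4.2)? yes] OR [the applicant has an offer of skilled employment? yes] → satisfied.
§4.5 — Scheduled National: the applicant has an offer of skilled employment? yes; the applicant is a national of a visa-waiver state? no; the application was made in-country? no — 1 of 3 hold (need ≥2) → not satisfied.
§4.4 — Tier IV National: [Qualifying Person (§4.7)? yes] AND [Scheduled National (§4.5)? no] → not satisfied.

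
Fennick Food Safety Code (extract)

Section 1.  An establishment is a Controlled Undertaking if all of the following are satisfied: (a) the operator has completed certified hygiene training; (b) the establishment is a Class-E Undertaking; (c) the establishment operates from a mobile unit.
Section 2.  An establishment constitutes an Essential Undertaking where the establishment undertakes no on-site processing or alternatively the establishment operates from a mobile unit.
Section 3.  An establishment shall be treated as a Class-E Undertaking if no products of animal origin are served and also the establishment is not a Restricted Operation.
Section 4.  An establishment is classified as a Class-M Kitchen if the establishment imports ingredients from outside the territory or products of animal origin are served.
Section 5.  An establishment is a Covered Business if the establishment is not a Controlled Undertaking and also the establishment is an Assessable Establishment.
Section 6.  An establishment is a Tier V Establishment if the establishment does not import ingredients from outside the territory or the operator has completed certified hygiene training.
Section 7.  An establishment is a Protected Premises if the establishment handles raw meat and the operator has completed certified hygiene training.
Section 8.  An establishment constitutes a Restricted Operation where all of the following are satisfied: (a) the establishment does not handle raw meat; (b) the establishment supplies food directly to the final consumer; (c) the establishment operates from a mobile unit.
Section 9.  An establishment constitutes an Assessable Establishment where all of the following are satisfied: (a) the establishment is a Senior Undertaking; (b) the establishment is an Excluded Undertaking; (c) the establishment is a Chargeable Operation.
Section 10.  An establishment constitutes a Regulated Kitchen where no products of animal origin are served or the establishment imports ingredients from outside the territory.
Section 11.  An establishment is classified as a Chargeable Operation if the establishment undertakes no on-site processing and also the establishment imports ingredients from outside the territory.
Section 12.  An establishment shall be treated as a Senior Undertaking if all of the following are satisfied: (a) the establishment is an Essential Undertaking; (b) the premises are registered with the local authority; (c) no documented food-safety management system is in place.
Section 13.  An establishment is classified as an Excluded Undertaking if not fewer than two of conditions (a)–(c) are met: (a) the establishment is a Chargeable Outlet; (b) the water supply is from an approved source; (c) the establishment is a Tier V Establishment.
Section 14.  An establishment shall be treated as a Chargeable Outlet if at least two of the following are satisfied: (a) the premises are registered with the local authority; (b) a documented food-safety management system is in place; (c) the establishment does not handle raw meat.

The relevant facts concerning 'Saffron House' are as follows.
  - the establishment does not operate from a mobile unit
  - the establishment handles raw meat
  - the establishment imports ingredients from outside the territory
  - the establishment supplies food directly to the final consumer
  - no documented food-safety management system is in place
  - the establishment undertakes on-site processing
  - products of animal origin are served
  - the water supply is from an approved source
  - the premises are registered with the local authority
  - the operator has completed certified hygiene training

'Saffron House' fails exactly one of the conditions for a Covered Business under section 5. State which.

Assessable Establishment

Under section 8: the establishment does not handle raw meat? no; and the establishment supplies food directly to the final consumer? yes; and the establishment operates from a mobile unit? no. So the establishment is not a Restricted Operation.
Under section 3: no products of animal origin are served? no; and not a Restricted Operation (section 8)? yes. So the establishment is not a Class-E Undertaking.
Under section 1: the operator has completed certified hygiene training? yes; and Class-E Undertaking (section 3)? no; and the establishment operates from a mobile unit? no. So the establishment is not a Controlled Undertaking.
Under section 2: the establishment undertakes no on-site processing? no; or the establishment operates from a mobile unit? no. So the establishment is not an Essential Undertaking.
Under section 12: Essential Undertaking (section 2)? no; and the premises are registered with the local authority? yes; and no documented food-safety management system is in place? yes. So the establishment is not a Senior Undertaking.
Under section 14: the premises are registered with the local authority? yes; a documented food-safety management system is in place? no; the establishment does not handle raw meat? no — 1 of 3 hold (need ≥2) → not satisfied.
Under section 6: the establishment does not import ingredients from outside the territory? no; or the operator has completed certified hygiene training? yes. So the establishment is a Tier V Establishment.
Under section 13: Chargeable Outlet (section 14)? no; the water supply is from an approved source? yes; Tier V Establishment (section 6)? yes — 2 of 3 hold (need ≥2) → satisfied.
Under section 11: the establishment undertakes no on-site processing? no; and the establishment imports ingredients from outside the territory? yes. So the establishment is not a Chargeable Operation.
Under section 9: Senior Undertaking (section 12)? no; and Excluded Undertaking (section 13)? yes; and Chargeable Operation (section 11)? no. So the establishment is not an Assessable Establishment.
Under section 5: not a Controlled Undertaking (section 1)? yes; and Assessable Establishment (section 9)? no. So the establishment is not a Covered Business.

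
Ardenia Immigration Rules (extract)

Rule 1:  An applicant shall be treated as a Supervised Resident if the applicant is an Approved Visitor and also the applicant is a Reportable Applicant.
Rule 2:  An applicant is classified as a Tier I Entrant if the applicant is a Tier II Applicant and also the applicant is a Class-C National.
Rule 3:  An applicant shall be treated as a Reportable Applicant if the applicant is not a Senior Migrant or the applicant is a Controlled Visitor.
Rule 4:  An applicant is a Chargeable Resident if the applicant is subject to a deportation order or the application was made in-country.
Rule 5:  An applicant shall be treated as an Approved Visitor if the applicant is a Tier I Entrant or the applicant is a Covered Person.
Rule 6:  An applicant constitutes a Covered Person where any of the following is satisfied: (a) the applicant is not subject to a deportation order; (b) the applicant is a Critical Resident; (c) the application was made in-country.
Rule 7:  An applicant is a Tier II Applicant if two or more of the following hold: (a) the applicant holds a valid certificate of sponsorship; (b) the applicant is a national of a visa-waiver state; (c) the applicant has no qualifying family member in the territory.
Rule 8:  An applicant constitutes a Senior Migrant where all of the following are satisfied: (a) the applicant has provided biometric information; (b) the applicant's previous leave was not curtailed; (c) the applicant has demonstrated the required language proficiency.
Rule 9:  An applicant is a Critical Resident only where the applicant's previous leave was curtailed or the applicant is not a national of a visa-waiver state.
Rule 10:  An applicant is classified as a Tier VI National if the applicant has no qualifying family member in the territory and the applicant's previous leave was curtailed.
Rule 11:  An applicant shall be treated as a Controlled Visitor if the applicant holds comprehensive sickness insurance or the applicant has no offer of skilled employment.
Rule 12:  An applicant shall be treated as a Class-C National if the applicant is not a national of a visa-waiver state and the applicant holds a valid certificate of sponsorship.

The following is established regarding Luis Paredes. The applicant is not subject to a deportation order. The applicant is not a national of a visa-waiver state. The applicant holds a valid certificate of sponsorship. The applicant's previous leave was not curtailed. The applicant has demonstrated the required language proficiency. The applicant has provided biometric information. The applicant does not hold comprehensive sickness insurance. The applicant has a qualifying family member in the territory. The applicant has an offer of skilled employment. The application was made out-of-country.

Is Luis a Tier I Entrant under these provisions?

Under rule 7: the applicant holds a valid certificate of sponsorship? yes; the applicant is a national of a visa-waiver state? no; the applicant has no qualifying family member in the territory? no — 1 of 3 hold (need ≥2) → not satisfied.
Under rule 12: the applicant is not a national of a visa-waiver state? yes; and the applicant holds a valid certificate of sponsorship? yes. So the applicant is a Class-C National.
Under rule 2: Tier II Applicant (rule 7)? no; and Class-C National (rule 12)? yes. So the applicant is not a Tier I Entrant.

No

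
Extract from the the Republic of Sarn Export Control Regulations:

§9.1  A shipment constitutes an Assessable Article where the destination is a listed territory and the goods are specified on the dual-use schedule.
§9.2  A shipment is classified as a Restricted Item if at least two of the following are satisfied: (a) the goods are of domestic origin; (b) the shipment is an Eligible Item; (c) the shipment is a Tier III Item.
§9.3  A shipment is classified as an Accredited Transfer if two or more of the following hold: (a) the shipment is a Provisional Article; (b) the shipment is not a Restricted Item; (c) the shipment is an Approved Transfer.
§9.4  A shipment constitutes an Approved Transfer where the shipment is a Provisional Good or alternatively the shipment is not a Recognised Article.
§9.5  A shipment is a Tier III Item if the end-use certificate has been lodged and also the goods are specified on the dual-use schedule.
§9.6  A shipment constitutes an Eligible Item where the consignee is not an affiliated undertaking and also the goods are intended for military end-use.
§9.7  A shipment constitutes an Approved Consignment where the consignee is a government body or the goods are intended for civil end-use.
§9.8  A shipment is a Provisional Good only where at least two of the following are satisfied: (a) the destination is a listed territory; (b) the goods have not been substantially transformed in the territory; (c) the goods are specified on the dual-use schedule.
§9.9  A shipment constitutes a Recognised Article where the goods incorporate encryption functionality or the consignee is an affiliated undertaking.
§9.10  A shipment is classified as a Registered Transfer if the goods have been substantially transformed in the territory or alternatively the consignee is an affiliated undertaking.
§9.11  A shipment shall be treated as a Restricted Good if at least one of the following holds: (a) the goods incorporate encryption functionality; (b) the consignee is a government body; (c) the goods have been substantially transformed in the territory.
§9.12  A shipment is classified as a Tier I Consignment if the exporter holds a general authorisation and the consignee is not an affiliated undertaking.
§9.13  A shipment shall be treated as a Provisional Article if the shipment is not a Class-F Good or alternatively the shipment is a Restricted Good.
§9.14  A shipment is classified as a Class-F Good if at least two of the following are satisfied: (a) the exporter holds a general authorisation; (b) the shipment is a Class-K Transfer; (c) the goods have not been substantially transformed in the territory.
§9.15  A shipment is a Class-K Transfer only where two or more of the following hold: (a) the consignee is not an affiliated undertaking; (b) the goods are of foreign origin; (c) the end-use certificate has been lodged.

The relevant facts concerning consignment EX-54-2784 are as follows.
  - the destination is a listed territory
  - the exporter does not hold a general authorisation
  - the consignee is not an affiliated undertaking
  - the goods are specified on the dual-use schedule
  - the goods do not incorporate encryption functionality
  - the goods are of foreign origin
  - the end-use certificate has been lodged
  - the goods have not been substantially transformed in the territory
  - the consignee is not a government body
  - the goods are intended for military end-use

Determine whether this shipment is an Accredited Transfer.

§9.15 — Class-K Transfer: the consignee is not an affiliated undertaking? yes; the goods are of foreign origin? yes; the end-use certificate has been lodged? yes — 3 of 3 hold (need ≥2) → satisfied.
§9.14 — Class-F Good: the exporter holds a general authorisation? no; Class-K Transfer (§9.15)? yes; the goods have not been substantially transformed in the territory? yes — 2 of 3 hold (need ≥2) → satisfied.
§9.11 — Restricted Good: [the goods incorporate encryption functionality? no] OR [the consignee is a government body? no] OR [the goods have been substantially transformed in the territory? no] → not satisfied.
§9.13 — Provisional Article: [not a Class-F Good (§9.14)? no] OR [Restricted Good (§9.11)? no] → not satisfied.
§9.6 — Eligible Item: [the consignee is not an affiliated undertaking? yes] AND [the goods are intended for military end-use? yes] → satisfied.
§9.5 — Tier III Item: [the end-use certificate has been lodged? yes] AND [the goods are specified on the dual-use schedule? yes] → satisfied.
§9.2 — Restricted Item: the goods are of domestic origin? no; Eligible Item (§9.6)? yes; Tier III Item (§9.5)? yes — 2 of 3 hold (need ≥2) → satisfied.
§9.8 — Provisional Good: the destination is a listed territory? yes; the goods have not been substantially transformed in the territory? yes; the goods are specified on the dual-use schedule? yes — 3 of 3 hold (need ≥2) → satisfied.
§9.9 — Recognised Article: [the goods incorporate encryption functionality? no] OR [the consignee is an affiliated undertaking? no] → not satisfied.
§9.4 — Approved Transfer: [Provisional Good (§9.8)? yes] OR [not a Recognised Article (§9.9)? yes] → satisfied.
§9.3 — Accredited Transfer: Provisional Article (§9.13)? no; not a Restricted Item (§9.2)? no; Approved Transfer (§9.4)? yes — 1 of 3 hold (need ≥2) → not satisfied.

No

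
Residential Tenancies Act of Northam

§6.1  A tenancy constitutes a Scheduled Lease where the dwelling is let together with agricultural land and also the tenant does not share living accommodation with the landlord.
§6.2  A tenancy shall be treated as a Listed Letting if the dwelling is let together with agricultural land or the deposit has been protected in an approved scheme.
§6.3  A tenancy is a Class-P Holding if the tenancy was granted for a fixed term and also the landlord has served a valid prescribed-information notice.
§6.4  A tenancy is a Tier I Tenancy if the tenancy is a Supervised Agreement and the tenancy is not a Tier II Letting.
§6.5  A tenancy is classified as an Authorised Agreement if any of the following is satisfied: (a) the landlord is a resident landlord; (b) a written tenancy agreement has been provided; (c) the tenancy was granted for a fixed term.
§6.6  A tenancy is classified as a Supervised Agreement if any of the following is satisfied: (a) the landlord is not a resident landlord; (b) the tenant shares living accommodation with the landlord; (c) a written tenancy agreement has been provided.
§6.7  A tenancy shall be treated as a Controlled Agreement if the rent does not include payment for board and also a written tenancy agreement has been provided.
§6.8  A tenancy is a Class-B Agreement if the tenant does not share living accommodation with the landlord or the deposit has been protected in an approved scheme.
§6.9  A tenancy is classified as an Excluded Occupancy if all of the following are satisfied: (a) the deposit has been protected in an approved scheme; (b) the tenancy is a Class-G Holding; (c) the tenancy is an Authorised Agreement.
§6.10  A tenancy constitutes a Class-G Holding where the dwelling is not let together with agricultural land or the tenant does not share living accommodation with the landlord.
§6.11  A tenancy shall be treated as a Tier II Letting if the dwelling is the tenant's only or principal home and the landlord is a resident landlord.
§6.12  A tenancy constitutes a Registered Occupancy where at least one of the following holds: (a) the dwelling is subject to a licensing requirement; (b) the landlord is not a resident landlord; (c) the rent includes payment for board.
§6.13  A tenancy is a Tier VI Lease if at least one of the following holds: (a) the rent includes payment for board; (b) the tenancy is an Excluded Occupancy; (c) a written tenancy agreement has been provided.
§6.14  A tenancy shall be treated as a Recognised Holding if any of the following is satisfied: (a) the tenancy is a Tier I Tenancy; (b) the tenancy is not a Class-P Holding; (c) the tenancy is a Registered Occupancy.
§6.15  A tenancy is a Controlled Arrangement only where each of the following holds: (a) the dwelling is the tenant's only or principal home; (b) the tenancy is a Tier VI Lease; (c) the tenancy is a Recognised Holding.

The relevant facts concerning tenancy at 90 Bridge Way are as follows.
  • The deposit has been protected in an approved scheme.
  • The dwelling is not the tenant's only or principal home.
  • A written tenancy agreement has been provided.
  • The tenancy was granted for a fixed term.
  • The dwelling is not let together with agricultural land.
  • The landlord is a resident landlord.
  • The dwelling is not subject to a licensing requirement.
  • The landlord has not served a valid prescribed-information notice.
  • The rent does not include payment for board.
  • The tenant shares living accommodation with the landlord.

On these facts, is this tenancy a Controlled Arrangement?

§6.10 — Class-G Holding: [the dwelling is not let together with agricultural land? yes] OR [the tenant does not share living accommodation with the landlord? no] → satisfied.
§6.5 — Authorised Agreement: [the landlord is a resident landlord? yes] OR [a written tenancy agreement has been provided? yes] OR [the tenancy was granted for a fixed term? yes] → satisfied.
§6.9 — Excluded Occupancy: [the deposit has been protected in an approved scheme? yes] AND [Class-G Holding (§6.10)? yes] AND [Authorised Agreement (§6.5)? yes] → satisfied.
§6.13 — Tier VI Lease: [the rent includes payment for board? no] OR [Excluded Occupancy (§6.9)? yes] OR [a written tenancy agreement has been provided? yes] → satisfied.
§6.6 — Supervised Agreement: [the landlord is not a resident landlord? no] OR [the tenant shares living accommodation with the landlord? yes] OR [a written tenancy agreement has been provided? yes] → satisfied.
§6.11 — Tier II Letting: [the dwelling is the tenant's only or principal home? no] AND [the landlord is a resident landlord? yes] → not satisfied.
§6.4 — Tier I Tenancy: [Supervised Agreement (§6.6)? yes] AND [not a Tier II Letting (§6.11)? yes] → satisfied.
§6.3 — Class-P Holding: [the tenancy was granted for a fixed term? yes] AND [the landlord has served a valid prescribed-information notice? no] → not satisfied.
§6.12 — Registered Occupancy: [the dwelling is subject to a licensing requirement? no] OR [the landlord is not a resident landlord? no] OR [the rent includes payment for board? no] → not satisfied.
§6.14 — Recognised Holding: [Tier I Tenancy (§6.4)? yes] OR [not a Class-P Holding (§6.3)? yes] OR [Registered Occupancy (§6.12)? no] → satisfied.
§6.15 — Controlled Arrangement: [the dwelling is the tenant's only or principal home? no] AND [Tier VI Lease (§6.13)? yes] AND [Recognised Holding (§6.14)? yes] → not satisfied.

No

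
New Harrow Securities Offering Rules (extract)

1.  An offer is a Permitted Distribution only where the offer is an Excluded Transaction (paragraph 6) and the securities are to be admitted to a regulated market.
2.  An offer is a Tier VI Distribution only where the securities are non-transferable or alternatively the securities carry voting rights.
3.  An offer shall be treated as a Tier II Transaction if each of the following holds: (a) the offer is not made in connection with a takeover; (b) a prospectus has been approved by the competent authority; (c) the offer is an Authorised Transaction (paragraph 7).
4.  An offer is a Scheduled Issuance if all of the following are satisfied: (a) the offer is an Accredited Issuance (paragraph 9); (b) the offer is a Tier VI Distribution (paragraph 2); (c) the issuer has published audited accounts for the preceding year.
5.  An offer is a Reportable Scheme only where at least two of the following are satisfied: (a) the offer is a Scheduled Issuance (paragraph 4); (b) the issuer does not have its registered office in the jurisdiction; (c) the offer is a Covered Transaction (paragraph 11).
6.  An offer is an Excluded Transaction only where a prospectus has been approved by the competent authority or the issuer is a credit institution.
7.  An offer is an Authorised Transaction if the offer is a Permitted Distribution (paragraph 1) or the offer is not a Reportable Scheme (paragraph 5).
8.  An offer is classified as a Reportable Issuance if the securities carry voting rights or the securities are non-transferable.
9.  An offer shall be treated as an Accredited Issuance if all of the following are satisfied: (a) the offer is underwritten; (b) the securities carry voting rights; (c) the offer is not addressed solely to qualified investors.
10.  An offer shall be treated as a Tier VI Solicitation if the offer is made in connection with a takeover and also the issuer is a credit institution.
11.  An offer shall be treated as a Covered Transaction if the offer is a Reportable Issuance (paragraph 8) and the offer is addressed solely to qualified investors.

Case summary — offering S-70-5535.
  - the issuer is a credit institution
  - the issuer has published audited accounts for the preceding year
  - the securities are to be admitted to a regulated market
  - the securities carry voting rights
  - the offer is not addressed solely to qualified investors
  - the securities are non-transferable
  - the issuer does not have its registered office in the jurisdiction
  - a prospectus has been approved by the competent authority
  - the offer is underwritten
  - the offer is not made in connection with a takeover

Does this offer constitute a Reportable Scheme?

paragraph 9 — Accredited Issuance: [the offer is underwritten? yes] AND [the securities carry voting rights? yes] AND [the offer is not addressed solely to qualified investors? yes] → satisfied.
paragraph 2 — Tier VI Distribution: [the securities are non-transferable? yes] OR [the securities carry voting rights? yes] → satisfied.
paragraph 4 — Scheduled Issuance: [Accredited Issuance (paragraph 9)? yes] AND [Tier VI Distribution (paragraph 2)? yes] AND [the issuer has published audited accounts for the preceding year? yes] → satisfied.
paragraph 8 — Reportable Issuance: [the securities carry voting rights? yes] OR [the securities are non-transferable? yes] → satisfied.
paragraph 11 — Covered Transaction: [Reportable Issuance (paragraph 8)? yes] AND [the offer is addressed solely to qualified investors? no] → not satisfied.
paragraph 5 — Reportable Scheme: Scheduled Issuance (paragraph 4)? yes; the issuer does not have its registered office in the jurisdiction? yes; Covered Transaction (paragraph 11)? no — 2 of 3 hold (need ≥2) → satisfied.

Yes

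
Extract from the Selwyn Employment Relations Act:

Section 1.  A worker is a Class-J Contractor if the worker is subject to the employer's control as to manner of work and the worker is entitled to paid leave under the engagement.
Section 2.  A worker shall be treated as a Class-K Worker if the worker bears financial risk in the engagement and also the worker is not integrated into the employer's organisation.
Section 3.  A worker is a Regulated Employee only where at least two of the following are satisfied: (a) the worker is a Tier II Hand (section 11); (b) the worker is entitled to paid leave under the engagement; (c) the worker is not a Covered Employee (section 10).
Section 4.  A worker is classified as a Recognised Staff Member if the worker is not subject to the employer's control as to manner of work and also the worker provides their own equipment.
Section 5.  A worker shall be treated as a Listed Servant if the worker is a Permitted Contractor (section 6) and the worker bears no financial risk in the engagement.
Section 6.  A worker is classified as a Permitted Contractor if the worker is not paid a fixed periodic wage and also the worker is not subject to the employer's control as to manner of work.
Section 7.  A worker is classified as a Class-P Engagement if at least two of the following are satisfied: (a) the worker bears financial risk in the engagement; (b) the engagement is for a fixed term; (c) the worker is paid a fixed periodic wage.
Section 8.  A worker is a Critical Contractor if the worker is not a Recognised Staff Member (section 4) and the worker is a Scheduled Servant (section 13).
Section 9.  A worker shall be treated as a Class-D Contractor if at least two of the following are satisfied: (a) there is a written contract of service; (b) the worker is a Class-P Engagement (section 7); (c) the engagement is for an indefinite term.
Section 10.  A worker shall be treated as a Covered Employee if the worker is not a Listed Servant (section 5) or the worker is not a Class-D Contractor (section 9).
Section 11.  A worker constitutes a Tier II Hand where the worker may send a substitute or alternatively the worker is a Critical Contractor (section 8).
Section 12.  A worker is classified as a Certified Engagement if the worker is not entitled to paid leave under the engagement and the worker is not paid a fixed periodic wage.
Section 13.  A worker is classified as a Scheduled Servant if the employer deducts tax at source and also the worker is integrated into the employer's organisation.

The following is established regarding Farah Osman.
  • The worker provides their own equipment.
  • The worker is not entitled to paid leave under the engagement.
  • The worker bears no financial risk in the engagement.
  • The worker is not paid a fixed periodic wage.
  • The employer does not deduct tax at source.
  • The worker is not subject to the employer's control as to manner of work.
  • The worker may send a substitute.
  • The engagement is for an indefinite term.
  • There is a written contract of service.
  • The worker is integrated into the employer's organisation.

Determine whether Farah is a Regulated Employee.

Yes

Under section 4: the worker is not subject to the employer's control as to manner of work? yes; and the worker provides their own equipment? yes. So the worker is a Recognised Staff Member.
Under section 13: the employer deducts tax at source? no; and the worker is integrated into the employer's organisation? yes. So the worker is not a Scheduled Servant.
Under section 8: not a Recognised Staff Member (section 4)? no; and Scheduled Servant (section 13)? no. So the worker is not a Critical Contractor.
Under section 11: the worker may send a substitute? yes; or Critical Contractor (section 8)? no. So the worker is a Tier II Hand.
Under section 6: the worker is not paid a fixed periodic wage? yes; and the worker is not subject to the employer's control as to manner of work? yes. So the worker is a Permitted Contractor.
Under section 5: Permitted Contractor (section 6)? yes; and the worker bears no financial risk in the engagement? yes. So the worker is a Listed Servant.
Under section 7: the worker bears financial risk in the engagement? no; the engagement is for a fixed term? no; the worker is paid a fixed periodic wage? no — 0 of 3 hold (need ≥2) → not satisfied.
Under section 9: there is a written contract of service? yes; Class-P Engagement (section 7)? no; the engagement is for an indefinite term? yes — 2 of 3 hold (need ≥2) → satisfied.
Under section 10: not a Listed Servant (section 5)? no; or not a Class-D Contractor (section 9)? no. So the worker is not a Covered Employee.
Under section 3: Tier II Hand (section 11)? yes; the worker is entitled to paid leave under the engagement? no; not a Covered Employee (section 10)? yes — 2 of 3 hold (need ≥2) → satisfied.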